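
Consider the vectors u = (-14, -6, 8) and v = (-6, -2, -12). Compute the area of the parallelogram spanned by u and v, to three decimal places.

233.375

i: (-6)·(-12) - 8·(-2) = 72 - (-16) = 88
j: 8·(-6) - (-14)·(-12) = -48 - 168 = -216
k: (-14)·(-2) - (-6)·(-6) = 28 - 36 = -8
u × v = (88, -216, -8)
|u × v| = √(88² + (-216)² + (-8)²) = √54464 ≈ 233.3752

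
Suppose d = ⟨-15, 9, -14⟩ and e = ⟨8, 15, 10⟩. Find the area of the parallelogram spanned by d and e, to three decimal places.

423.855

i: 9·10 - (-14)·15 = 90 - (-210) = 300
j: (-14)·8 - (-15)·10 = -112 - (-150) = 38
k: (-15)·15 - 9·8 = -225 - 72 = -297
d × e = (300, 38, -297)
|d × e| = √(300² + 38² + (-297)²) = √179653 ≈ 423.8549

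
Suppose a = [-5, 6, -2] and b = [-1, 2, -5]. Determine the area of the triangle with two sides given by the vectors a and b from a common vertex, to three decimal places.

i: 6·(-5) - (-2)·2 = -30 - (-4) = -26
j: (-2)·(-1) - (-5)·(-5) = 2 - 25 = -23
k: (-5)·2 - 6·(-1) = -10 - (-6) = -4
a × b = (-26, -23, -4)
|a × b| = √((-26)² + (-23)² + (-4)²) = √1221 ≈ 34.9428
area = ½ · 34.9428 ≈ 17.471

17.471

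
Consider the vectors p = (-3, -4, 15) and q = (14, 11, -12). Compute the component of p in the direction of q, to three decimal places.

p · q = (-3)·14 + (-4)·11 + 15·(-12) = -42 - 44 - 180 = -266
|q| = √(196 + 121 + 144) = √461 ≈ 21.4709
comp_q p = -266 / √461 ≈ -12.389

-12.389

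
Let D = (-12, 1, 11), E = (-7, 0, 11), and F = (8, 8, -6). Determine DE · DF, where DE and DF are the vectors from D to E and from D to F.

93

DE = E − D = (5, -1, 0)
DF = F − D = (20, 7, -17)
DE · DF = 5·20 + (-1)·7 + 0·(-17) = 100 - 7 + 0 = 93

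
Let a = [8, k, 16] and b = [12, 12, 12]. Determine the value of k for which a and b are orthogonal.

-24

a · b = 8·12 + k·12 + 16·12 = 288 + 12k
Set equal to 0: 12k = -288, so k = -24.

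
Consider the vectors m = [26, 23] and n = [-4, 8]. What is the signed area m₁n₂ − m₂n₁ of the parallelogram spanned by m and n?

26·8 - 23·(-4) = 208 - (-92) = 300

300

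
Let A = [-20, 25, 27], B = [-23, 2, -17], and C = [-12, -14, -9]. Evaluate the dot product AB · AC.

2457

AB = B − A = (-3, -23, -44)
AC = C − A = (8, -39, -36)
AB · AC = (-3)·8 + (-23)·(-39) + (-44)·(-36) = -24 + 897 + 1584 = 2457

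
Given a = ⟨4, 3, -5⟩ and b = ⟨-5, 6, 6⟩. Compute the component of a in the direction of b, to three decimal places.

a · b = 4·(-5) + 3·6 + (-5)·6 = -20 + 18 - 30 = -32
|b| = √(25 + 36 + 36) = √97 ≈ 9.8489
comp_b a = -32 / √97 ≈ -3.249

-3.249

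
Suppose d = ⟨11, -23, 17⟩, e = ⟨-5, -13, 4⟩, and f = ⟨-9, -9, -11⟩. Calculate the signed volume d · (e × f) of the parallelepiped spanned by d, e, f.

e × f:
i: (-13)·(-11) - 4·(-9) = 143 - (-36) = 179
j: 4·(-9) - (-5)·(-11) = -36 - 55 = -91
k: (-5)·(-9) - (-13)·(-9) = 45 - 117 = -72
e × f = (179, -91, -72)
d · (e × f) = 11·179 + (-23)·(-91) + 17·(-72) = 1969 + 2093 - 1224 = 2838

2838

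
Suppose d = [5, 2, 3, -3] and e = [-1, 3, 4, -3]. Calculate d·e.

d · e = 5·(-1) + 2·3 + 3·4 + (-3)·(-3) = -5 + 6 + 12 + 9 = 22

22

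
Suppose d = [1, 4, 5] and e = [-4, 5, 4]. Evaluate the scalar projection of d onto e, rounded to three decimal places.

d · e = 1·(-4) + 4·5 + 5·4 = -4 + 20 + 20 = 36
|e| = √(16 + 25 + 16) = √57 ≈ 7.5498
comp_e d = 36 / √57 ≈ 4.768

4.768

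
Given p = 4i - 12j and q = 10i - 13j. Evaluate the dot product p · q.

p · q = 4·10 + (-12)·(-13) = 40 + 156 = 196

196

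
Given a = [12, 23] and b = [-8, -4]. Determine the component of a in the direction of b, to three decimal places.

-21.019

a · b = 12·(-8) + 23·(-4) = -96 - 92 = -188
|b| = √(64 + 16) = √80 ≈ 8.9443
comp_b a = -188 / √80 ≈ -21.019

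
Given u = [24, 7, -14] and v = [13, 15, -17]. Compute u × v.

i: 7·(-17) - (-14)·15 = -119 - (-210) = 91
j: (-14)·13 - 24·(-17) = -182 - (-408) = 226
k: 24·15 - 7·13 = 360 - 91 = 269
u × v = (91, 226, 269)

(91, 226, 269)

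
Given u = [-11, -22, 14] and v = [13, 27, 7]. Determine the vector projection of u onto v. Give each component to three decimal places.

(-8.772, -18.219, -4.723)

u · v = (-11)·13 + (-22)·27 + 14·7 = -143 - 594 + 98 = -639
|v|² = 169 + 729 + 49 = 947
proj_v u = (-639/947) · (13, 27, 7) ≈ (-8.772, -18.219, -4.723)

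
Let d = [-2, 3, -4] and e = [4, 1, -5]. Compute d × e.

(-11, -26, -14)

i: 3·(-5) - (-4)·1 = -15 - (-4) = -11
j: (-4)·4 - (-2)·(-5) = -16 - 10 = -26
k: (-2)·1 - 3·4 = -2 - 12 = -14
d × e = (-11, -26, -14)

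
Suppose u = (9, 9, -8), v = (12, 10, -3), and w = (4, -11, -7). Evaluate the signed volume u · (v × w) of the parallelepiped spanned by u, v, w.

v × w:
i: 10·(-7) - (-3)·(-11) = -70 - 33 = -103
j: (-3)·4 - 12·(-7) = -12 - (-84) = 72
k: 12·(-11) - 10·4 = -132 - 40 = -172
v × w = (-103, 72, -172)
u · (v × w) = 9·(-103) + 9·72 + (-8)·(-172) = -927 + 648 + 1376 = 1097

1097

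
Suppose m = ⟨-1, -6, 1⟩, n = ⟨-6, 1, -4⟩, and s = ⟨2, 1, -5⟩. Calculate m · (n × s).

221

n × s:
i: 1·(-5) - (-4)·1 = -5 - (-4) = -1
j: (-4)·2 - (-6)·(-5) = -8 - 30 = -38
k: (-6)·1 - 1·2 = -6 - 2 = -8
n × s = (-1, -38, -8)
m · (n × s) = (-1)·(-1) + (-6)·(-38) + 1·(-8) = 1 + 228 - 8 = 221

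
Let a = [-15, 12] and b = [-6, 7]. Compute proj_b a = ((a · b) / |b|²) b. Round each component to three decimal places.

(-12.282, 14.329)

a · b = (-15)·(-6) + 12·7 = 90 + 84 = 174
|b|² = 36 + 49 = 85
proj_b a = (174/85) · (-6, 7) ≈ (-12.282, 14.329)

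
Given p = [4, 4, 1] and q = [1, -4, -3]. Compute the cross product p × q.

i: 4·(-3) - 1·(-4) = -12 - (-4) = -8
j: 1·1 - 4·(-3) = 1 - (-12) = 13
k: 4·(-4) - 4·1 = -16 - 4 = -20
p × q = (-8, 13, -20)

(-8, 13, -20)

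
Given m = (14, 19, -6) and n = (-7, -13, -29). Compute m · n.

m · n = 14·(-7) + 19·(-13) + (-6)·(-29) = -98 - 247 + 174 = -171

-171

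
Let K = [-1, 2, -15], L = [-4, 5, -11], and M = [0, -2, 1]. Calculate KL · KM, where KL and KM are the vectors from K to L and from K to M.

KL = L − K = (-3, 3, 4)
KM = M − K = (1, -4, 16)
KL · KM = (-3)·1 + 3·(-4) + 4·16 = -3 - 12 + 64 = 49

49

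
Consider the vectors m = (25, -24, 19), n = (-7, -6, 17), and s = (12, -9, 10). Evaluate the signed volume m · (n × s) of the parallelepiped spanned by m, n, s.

-1686

n × s:
i: (-6)·10 - 17·(-9) = -60 - (-153) = 93
j: 17·12 - (-7)·10 = 204 - (-70) = 274
k: (-7)·(-9) - (-6)·12 = 63 - (-72) = 135
n × s = (93, 274, 135)
m · (n × s) = 25·93 + (-24)·274 + 19·135 = 2325 - 6576 + 2565 = -1686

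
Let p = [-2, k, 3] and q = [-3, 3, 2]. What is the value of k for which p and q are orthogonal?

p · q = (-2)·(-3) + k·3 + 3·2 = 12 + 3k
Set equal to 0: 3k = -12, so k = -4.

-4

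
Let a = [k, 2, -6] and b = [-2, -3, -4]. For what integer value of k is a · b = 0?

9

a · b = k·(-2) + 2·(-3) + (-6)·(-4) = 18 - 2k
Set equal to 0: -2k = -18, so k = 9.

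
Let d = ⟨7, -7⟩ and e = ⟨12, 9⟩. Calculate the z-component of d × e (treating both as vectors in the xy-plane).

7·9 - (-7)·12 = 63 - (-84) = 147

147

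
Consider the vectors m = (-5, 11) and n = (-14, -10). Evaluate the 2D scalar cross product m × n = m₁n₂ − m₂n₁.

204

(-5)·(-10) - 11·(-14) = 50 - (-154) = 204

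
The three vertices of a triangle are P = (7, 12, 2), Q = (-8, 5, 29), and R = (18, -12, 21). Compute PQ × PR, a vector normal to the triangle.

(515, 582, 437)

PQ = (-15, -7, 27)
PR = (11, -24, 19)
i: (-7)·19 - 27·(-24) = -133 - (-648) = 515
j: 27·11 - (-15)·19 = 297 - (-285) = 582
k: (-15)·(-24) - (-7)·11 = 360 - (-77) = 437
PQ × PR = (515, 582, 437)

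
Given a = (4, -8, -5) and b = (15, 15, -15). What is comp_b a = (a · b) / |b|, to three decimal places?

a · b = 4·15 + (-8)·15 + (-5)·(-15) = 60 - 120 + 75 = 15
|b| = √(225 + 225 + 225) = √675 ≈ 25.9808
comp_b a = 15 / √675 ≈ 0.577

0.577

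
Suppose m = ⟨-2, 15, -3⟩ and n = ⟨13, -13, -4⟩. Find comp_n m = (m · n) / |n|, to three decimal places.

-11.108

m · n = (-2)·13 + 15·(-13) + (-3)·(-4) = -26 - 195 + 12 = -209
|n| = √(169 + 169 + 16) = √354 ≈ 18.8149
comp_n m = -209 / √354 ≈ -11.108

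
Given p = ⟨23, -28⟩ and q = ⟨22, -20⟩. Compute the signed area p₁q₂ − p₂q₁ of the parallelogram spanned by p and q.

156

23·(-20) - (-28)·22 = -460 - (-616) = 156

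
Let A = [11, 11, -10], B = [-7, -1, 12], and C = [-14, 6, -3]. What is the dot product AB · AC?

664

AB = B − A = (-18, -12, 22)
AC = C − A = (-25, -5, 7)
AB · AC = (-18)·(-25) + (-12)·(-5) + 22·7 = 450 + 60 + 154 = 664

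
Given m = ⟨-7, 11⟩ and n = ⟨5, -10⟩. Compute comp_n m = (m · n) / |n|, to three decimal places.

m · n = (-7)·5 + 11·(-10) = -35 - 110 = -145
|n| = √(25 + 100) = √125 ≈ 11.1803
comp_n m = -145 / √125 ≈ -12.969

-12.969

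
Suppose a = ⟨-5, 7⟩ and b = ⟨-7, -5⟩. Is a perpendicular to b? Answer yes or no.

yes

a · b = (-5)·(-7) + 7·(-5) = 35 - 35 = 0
Zero, so the vectors are orthogonal.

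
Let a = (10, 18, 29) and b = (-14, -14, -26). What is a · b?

a · b = 10·(-14) + 18·(-14) + 29·(-26) = -140 - 252 - 754 = -1146

-1146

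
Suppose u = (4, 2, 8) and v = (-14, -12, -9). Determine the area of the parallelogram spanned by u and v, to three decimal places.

i: 2·(-9) - 8·(-12) = -18 - (-96) = 78
j: 8·(-14) - 4·(-9) = -112 - (-36) = -76
k: 4·(-12) - 2·(-14) = -48 - (-28) = -20
u × v = (78, -76, -20)
|u × v| = √(78² + (-76)² + (-20)²) = √12260 ≈ 110.7249

110.725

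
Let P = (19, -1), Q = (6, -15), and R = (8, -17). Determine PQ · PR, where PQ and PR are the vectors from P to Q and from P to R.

PQ = Q − P = (-13, -14)
PR = R − P = (-11, -16)
PQ · PR = (-13)·(-11) + (-14)·(-16) = 143 + 224 = 367

367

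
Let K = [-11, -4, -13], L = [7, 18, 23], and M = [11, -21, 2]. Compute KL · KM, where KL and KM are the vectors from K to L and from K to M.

KL = L − K = (18, 22, 36)
KM = M − K = (22, -17, 15)
KL · KM = 18·22 + 22·(-17) + 36·15 = 396 - 374 + 540 = 562

562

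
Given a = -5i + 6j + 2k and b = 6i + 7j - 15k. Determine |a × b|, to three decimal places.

140.805

i: 6·(-15) - 2·7 = -90 - 14 = -104
j: 2·6 - (-5)·(-15) = 12 - 75 = -63
k: (-5)·7 - 6·6 = -35 - 36 = -71
a × b = (-104, -63, -71)
|a × b| = √((-104)² + (-63)² + (-71)²) = √19826 ≈ 140.8048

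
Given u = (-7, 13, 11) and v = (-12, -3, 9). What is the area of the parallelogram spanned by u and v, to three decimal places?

242.054

i: 13·9 - 11·(-3) = 117 - (-33) = 150
j: 11·(-12) - (-7)·9 = -132 - (-63) = -69
k: (-7)·(-3) - 13·(-12) = 21 - (-156) = 177
u × v = (150, -69, 177)
|u × v| = √(150² + (-69)² + 177²) = √58590 ≈ 242.0537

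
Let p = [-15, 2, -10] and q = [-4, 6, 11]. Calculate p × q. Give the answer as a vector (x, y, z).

(82, 205, -82)

i: 2·11 - (-10)·6 = 22 - (-60) = 82
j: (-10)·(-4) - (-15)·11 = 40 - (-165) = 205
k: (-15)·6 - 2·(-4) = -90 - (-8) = -82
p × q = (82, 205, -82)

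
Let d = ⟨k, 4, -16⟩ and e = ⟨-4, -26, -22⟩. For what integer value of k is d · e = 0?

d · e = k·(-4) + 4·(-26) + (-16)·(-22) = 248 - 4k
Set equal to 0: -4k = -248, so k = 62.

62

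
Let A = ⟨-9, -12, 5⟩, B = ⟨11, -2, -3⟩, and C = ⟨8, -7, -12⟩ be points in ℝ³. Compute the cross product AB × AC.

AB = (20, 10, -8)
AC = (17, 5, -17)
i: 10·(-17) - (-8)·5 = -170 - (-40) = -130
j: (-8)·17 - 20·(-17) = -136 - (-340) = 204
k: 20·5 - 10·17 = 100 - 170 = -70
AB × AC = (-130, 204, -70)

(-130, 204, -70)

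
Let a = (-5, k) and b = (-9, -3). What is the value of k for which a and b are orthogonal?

15

a · b = (-5)·(-9) + k·(-3) = 45 - 3k
Set equal to 0: -3k = -45, so k = 15.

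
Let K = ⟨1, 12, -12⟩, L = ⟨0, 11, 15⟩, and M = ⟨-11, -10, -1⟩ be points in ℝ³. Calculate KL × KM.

(583, -313, 10)

KL = (-1, -1, 27)
KM = (-12, -22, 11)
i: (-1)·11 - 27·(-22) = -11 - (-594) = 583
j: 27·(-12) - (-1)·11 = -324 - (-11) = -313
k: (-1)·(-22) - (-1)·(-12) = 22 - 12 = 10
KL × KM = (583, -313, 10)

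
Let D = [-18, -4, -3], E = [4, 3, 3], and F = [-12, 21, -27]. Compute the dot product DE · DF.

DE = E − D = (22, 7, 6)
DF = F − D = (6, 25, -24)
DE · DF = 22·6 + 7·25 + 6·(-24) = 132 + 175 - 144 = 163

163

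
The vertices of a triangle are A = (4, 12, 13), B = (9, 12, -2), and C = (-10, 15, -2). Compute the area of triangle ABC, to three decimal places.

AB = (5, 0, -15),  AC = (-14, 3, -15)
i: 0·(-15) - (-15)·3 = 0 - (-45) = 45
j: (-15)·(-14) - 5·(-15) = 210 - (-75) = 285
k: 5·3 - 0·(-14) = 15 - 0 = 15
AB × AC = (45, 285, 15)
|AB × AC| = √83475 ≈ 288.9204
area = ½ · 288.9204 ≈ 144.460

144.460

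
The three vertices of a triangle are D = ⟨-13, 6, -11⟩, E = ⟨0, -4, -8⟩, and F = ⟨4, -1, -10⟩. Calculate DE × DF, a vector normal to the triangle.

(11, 38, 79)

DE = (13, -10, 3)
DF = (17, -7, 1)
i: (-10)·1 - 3·(-7) = -10 - (-21) = 11
j: 3·17 - 13·1 = 51 - 13 = 38
k: 13·(-7) - (-10)·17 = -91 - (-170) = 79
DE × DF = (11, 38, 79)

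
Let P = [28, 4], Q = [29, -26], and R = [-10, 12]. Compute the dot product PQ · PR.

-278

PQ = Q − P = (1, -30)
PR = R − P = (-38, 8)
PQ · PR = 1·(-38) + (-30)·8 = -38 - 240 = -278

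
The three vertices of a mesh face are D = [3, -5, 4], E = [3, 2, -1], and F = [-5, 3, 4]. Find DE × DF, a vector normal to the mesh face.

DE = (0, 7, -5)
DF = (-8, 8, 0)
i: 7·0 - (-5)·8 = 0 - (-40) = 40
j: (-5)·(-8) - 0·0 = 40 - 0 = 40
k: 0·8 - 7·(-8) = 0 - (-56) = 56
DE × DF = (40, 40, 56)

(40, 40, 56)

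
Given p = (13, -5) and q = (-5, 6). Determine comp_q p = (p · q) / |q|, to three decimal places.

p · q = 13·(-5) + (-5)·6 = -65 - 30 = -95
|q| = √(25 + 36) = √61 ≈ 7.8102
comp_q p = -95 / √61 ≈ -12.164

-12.164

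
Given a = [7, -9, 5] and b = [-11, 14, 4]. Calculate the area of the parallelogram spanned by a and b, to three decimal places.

134.633

i: (-9)·4 - 5·14 = -36 - 70 = -106
j: 5·(-11) - 7·4 = -55 - 28 = -83
k: 7·14 - (-9)·(-11) = 98 - 99 = -1
a × b = (-106, -83, -1)
|a × b| = √((-106)² + (-83)² + (-1)²) = √18126 ≈ 134.6328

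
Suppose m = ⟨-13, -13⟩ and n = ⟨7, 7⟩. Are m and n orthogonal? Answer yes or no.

no

m · n = (-13)·7 + (-13)·7 = -91 - 91 = -182
Nonzero, so the vectors are not orthogonal.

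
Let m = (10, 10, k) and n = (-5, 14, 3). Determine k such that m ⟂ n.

m · n = 10·(-5) + 10·14 + k·3 = 90 + 3k
Set equal to 0: 3k = -90, so k = -30.

-30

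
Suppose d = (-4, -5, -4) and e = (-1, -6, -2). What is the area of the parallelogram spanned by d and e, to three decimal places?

i: (-5)·(-2) - (-4)·(-6) = 10 - 24 = -14
j: (-4)·(-1) - (-4)·(-2) = 4 - 8 = -4
k: (-4)·(-6) - (-5)·(-1) = 24 - 5 = 19
d × e = (-14, -4, 19)
|d × e| = √((-14)² + (-4)² + 19²) = √573 ≈ 23.9374

23.937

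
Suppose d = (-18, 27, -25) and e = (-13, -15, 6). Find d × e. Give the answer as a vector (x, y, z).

(-213, 433, 621)

i: 27·6 - (-25)·(-15) = 162 - 375 = -213
j: (-25)·(-13) - (-18)·6 = 325 - (-108) = 433
k: (-18)·(-15) - 27·(-13) = 270 - (-351) = 621
d × e = (-213, 433, 621)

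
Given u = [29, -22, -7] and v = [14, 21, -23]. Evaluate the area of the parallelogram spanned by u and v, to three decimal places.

i: (-22)·(-23) - (-7)·21 = 506 - (-147) = 653
j: (-7)·14 - 29·(-23) = -98 - (-667) = 569
k: 29·21 - (-22)·14 = 609 - (-308) = 917
u × v = (653, 569, 917)
|u × v| = √(653² + 569² + 917²) = √1591059 ≈ 1261.3719

1261.372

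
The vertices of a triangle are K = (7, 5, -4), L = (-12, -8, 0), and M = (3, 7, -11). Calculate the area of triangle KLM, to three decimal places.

KL = (-19, -13, 4),  KM = (-4, 2, -7)
i: (-13)·(-7) - 4·2 = 91 - 8 = 83
j: 4·(-4) - (-19)·(-7) = -16 - 133 = -149
k: (-19)·2 - (-13)·(-4) = -38 - 52 = -90
KL × KM = (83, -149, -90)
|KL × KM| = √37190 ≈ 192.8471
area = ½ · 192.8471 ≈ 96.424

96.424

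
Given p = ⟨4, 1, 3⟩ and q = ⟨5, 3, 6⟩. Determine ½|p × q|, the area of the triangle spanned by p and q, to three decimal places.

i: 1·6 - 3·3 = 6 - 9 = -3
j: 3·5 - 4·6 = 15 - 24 = -9
k: 4·3 - 1·5 = 12 - 5 = 7
p × q = (-3, -9, 7)
|p × q| = √((-3)² + (-9)² + 7²) = √139 ≈ 11.7898
area = ½ · 11.7898 ≈ 5.895

5.895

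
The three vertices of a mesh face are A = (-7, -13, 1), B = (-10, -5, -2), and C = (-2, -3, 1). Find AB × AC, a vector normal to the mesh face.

(30, -15, -70)

AB = (-3, 8, -3)
AC = (5, 10, 0)
i: 8·0 - (-3)·10 = 0 - (-30) = 30
j: (-3)·5 - (-3)·0 = -15 - 0 = -15
k: (-3)·10 - 8·5 = -30 - 40 = -70
AB × AC = (30, -15, -70)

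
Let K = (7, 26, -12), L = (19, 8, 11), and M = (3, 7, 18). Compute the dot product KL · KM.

KL = L − K = (12, -18, 23)
KM = M − K = (-4, -19, 30)
KL · KM = 12·(-4) + (-18)·(-19) + 23·30 = -48 + 342 + 690 = 984

984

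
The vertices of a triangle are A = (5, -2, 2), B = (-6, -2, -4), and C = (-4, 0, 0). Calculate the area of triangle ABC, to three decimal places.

20.322

AB = (-11, 0, -6),  AC = (-9, 2, -2)
i: 0·(-2) - (-6)·2 = 0 - (-12) = 12
j: (-6)·(-9) - (-11)·(-2) = 54 - 22 = 32
k: (-11)·2 - 0·(-9) = -22 - 0 = -22
AB × AC = (12, 32, -22)
|AB × AC| = √1652 ≈ 40.6448
area = ½ · 40.6448 ≈ 20.322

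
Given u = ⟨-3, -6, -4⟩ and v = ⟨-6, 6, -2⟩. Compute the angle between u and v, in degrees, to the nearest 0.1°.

98.4

u · v = (-3)·(-6) + (-6)·6 + (-4)·(-2) = 18 - 36 + 8 = -10
|u|² = 9 + 36 + 16 = 61,  |u| = √61 ≈ 7.810250
|v|² = 36 + 36 + 4 = 76,  |v| = √76 ≈ 8.717798
cos θ = -10 / (7.810250 · 8.717798) ≈ -0.14687
θ = arccos(-0.14687) ≈ 98.4°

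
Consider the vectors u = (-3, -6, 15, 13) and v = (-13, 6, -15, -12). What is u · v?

u · v = (-3)·(-13) + (-6)·6 + 15·(-15) + 13·(-12) = 39 - 36 - 225 - 156 = -378

-378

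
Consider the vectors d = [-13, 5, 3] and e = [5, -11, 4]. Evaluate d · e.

-108

d · e = (-13)·5 + 5·(-11) + 3·4 = -65 - 55 + 12 = -108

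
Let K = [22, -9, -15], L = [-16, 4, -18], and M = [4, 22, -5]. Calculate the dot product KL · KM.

1057

KL = L − K = (-38, 13, -3)
KM = M − K = (-18, 31, 10)
KL · KM = (-38)·(-18) + 13·31 + (-3)·10 = 684 + 403 - 30 = 1057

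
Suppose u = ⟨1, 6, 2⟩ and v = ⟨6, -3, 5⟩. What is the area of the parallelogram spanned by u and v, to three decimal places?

i: 6·5 - 2·(-3) = 30 - (-6) = 36
j: 2·6 - 1·5 = 12 - 5 = 7
k: 1·(-3) - 6·6 = -3 - 36 = -39
u × v = (36, 7, -39)
|u × v| = √(36² + 7² + (-39)²) = √2866 ≈ 53.5350

53.535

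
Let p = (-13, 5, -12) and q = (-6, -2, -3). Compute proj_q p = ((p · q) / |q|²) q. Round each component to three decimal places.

(-12.735, -4.245, -6.367)

p · q = (-13)·(-6) + 5·(-2) + (-12)·(-3) = 78 - 10 + 36 = 104
|q|² = 36 + 4 + 9 = 49
proj_q p = (104/49) · (-6, -2, -3) ≈ (-12.735, -4.245, -6.367)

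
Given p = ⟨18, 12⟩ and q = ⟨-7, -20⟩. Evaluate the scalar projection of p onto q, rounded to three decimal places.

-17.273

p · q = 18·(-7) + 12·(-20) = -126 - 240 = -366
|q| = √(49 + 400) = √449 ≈ 21.1896
comp_q p = -366 / √449 ≈ -17.273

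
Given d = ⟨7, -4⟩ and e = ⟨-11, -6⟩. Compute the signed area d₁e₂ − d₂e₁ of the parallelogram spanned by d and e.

-86

7·(-6) - (-4)·(-11) = -42 - 44 = -86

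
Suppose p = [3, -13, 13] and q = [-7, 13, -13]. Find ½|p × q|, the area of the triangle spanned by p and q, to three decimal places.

36.770

i: (-13)·(-13) - 13·13 = 169 - 169 = 0
j: 13·(-7) - 3·(-13) = -91 - (-39) = -52
k: 3·13 - (-13)·(-7) = 39 - 91 = -52
p × q = (0, -52, -52)
|p × q| = √(0² + (-52)² + (-52)²) = √5408 ≈ 73.5391
area = ½ · 73.5391 ≈ 36.770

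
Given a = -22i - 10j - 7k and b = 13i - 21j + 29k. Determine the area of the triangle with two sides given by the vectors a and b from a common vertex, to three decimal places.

458.433

i: (-10)·29 - (-7)·(-21) = -290 - 147 = -437
j: (-7)·13 - (-22)·29 = -91 - (-638) = 547
k: (-22)·(-21) - (-10)·13 = 462 - (-130) = 592
a × b = (-437, 547, 592)
|a × b| = √((-437)² + 547² + 592²) = √840642 ≈ 916.8653
area = ½ · 916.8653 ≈ 458.433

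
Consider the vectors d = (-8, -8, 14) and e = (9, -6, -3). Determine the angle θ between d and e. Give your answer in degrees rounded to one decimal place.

109.1

d · e = (-8)·9 + (-8)·(-6) + 14·(-3) = -72 + 48 - 42 = -66
|d|² = 64 + 64 + 196 = 324,  |d| = √324 ≈ 18.000000
|e|² = 81 + 36 + 9 = 126,  |e| = √126 ≈ 11.224972
cos θ = -66 / (18.000000 · 11.224972) ≈ -0.32665
θ = arccos(-0.32665) ≈ 109.1°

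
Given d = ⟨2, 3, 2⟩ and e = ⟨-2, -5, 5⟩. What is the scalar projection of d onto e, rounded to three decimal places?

-1.225

d · e = 2·(-2) + 3·(-5) + 2·5 = -4 - 15 + 10 = -9
|e| = √(4 + 25 + 25) = √54 ≈ 7.3485
comp_e d = -9 / √54 ≈ -1.225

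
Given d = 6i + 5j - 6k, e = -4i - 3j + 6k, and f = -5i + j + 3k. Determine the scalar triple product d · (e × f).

-66

e × f:
i: (-3)·3 - 6·1 = -9 - 6 = -15
j: 6·(-5) - (-4)·3 = -30 - (-12) = -18
k: (-4)·1 - (-3)·(-5) = -4 - 15 = -19
e × f = (-15, -18, -19)
d · (e × f) = 6·(-15) + 5·(-18) + (-6)·(-19) = -90 - 90 + 114 = -66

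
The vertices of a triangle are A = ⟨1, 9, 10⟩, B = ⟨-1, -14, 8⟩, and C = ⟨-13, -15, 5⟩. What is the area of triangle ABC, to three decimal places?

141.323

AB = (-2, -23, -2),  AC = (-14, -24, -5)
i: (-23)·(-5) - (-2)·(-24) = 115 - 48 = 67
j: (-2)·(-14) - (-2)·(-5) = 28 - 10 = 18
k: (-2)·(-24) - (-23)·(-14) = 48 - 322 = -274
AB × AC = (67, 18, -274)
|AB × AC| = √79889 ≈ 282.6464
area = ½ · 282.6464 ≈ 141.323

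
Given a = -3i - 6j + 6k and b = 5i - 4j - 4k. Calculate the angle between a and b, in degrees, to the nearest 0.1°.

102.8

a · b = (-3)·5 + (-6)·(-4) + 6·(-4) = -15 + 24 - 24 = -15
|a|² = 9 + 36 + 36 = 81,  |a| = √81 ≈ 9.000000
|b|² = 25 + 16 + 16 = 57,  |b| = √57 ≈ 7.549834
cos θ = -15 / (9.000000 · 7.549834) ≈ -0.22076
θ = arccos(-0.22076) ≈ 102.8°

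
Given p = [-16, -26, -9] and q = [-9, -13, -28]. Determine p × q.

(611, -367, -26)

i: (-26)·(-28) - (-9)·(-13) = 728 - 117 = 611
j: (-9)·(-9) - (-16)·(-28) = 81 - 448 = -367
k: (-16)·(-13) - (-26)·(-9) = 208 - 234 = -26
p × q = (611, -367, -26)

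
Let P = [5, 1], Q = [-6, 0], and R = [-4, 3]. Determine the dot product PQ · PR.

97

PQ = Q − P = (-11, -1)
PR = R − P = (-9, 2)
PQ · PR = (-11)·(-9) + (-1)·2 = 99 - 2 = 97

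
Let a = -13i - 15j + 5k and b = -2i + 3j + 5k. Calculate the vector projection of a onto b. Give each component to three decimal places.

a · b = (-13)·(-2) + (-15)·3 + 5·5 = 26 - 45 + 25 = 6
|b|² = 4 + 9 + 25 = 38
proj_b a = (6/38) · (-2, 3, 5) ≈ (-0.316, 0.474, 0.789)

(-0.316, 0.474, 0.789)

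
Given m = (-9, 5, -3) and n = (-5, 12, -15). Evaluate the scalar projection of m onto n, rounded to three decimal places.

m · n = (-9)·(-5) + 5·12 + (-3)·(-15) = 45 + 60 + 45 = 150
|n| = √(25 + 144 + 225) = √394 ≈ 19.8494
comp_n m = 150 / √394 ≈ 7.557

7.557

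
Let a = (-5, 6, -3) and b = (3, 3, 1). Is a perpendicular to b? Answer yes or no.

yes

a · b = (-5)·3 + 6·3 + (-3)·1 = -15 + 18 - 3 = 0
Zero, so the vectors are orthogonal.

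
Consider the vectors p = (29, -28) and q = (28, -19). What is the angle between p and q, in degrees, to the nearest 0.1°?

9.8

p · q = 29·28 + (-28)·(-19) = 812 + 532 = 1344
|p|² = 841 + 784 = 1625,  |p| = √1625 ≈ 40.311289
|q|² = 784 + 361 = 1145,  |q| = √1145 ≈ 33.837849
cos θ = 1344 / (40.311289 · 33.837849) ≈ 0.98530
θ = arccos(0.98530) ≈ 9.8°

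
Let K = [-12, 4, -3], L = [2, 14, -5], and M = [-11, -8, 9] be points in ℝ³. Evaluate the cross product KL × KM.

KL = (14, 10, -2)
KM = (1, -12, 12)
i: 10·12 - (-2)·(-12) = 120 - 24 = 96
j: (-2)·1 - 14·12 = -2 - 168 = -170
k: 14·(-12) - 10·1 = -168 - 10 = -178
KL × KM = (96, -170, -178)

(96, -170, -178)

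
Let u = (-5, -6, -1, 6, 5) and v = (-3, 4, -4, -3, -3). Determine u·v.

u · v = (-5)·(-3) + (-6)·4 + (-1)·(-4) + 6·(-3) + 5·(-3) = 15 - 24 + 4 - 18 - 15 = -38

-38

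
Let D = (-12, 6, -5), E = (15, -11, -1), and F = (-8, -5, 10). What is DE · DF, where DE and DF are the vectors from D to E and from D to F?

355

DE = E − D = (27, -17, 4)
DF = F − D = (4, -11, 15)
DE · DF = 27·4 + (-17)·(-11) + 4·15 = 108 + 187 + 60 = 355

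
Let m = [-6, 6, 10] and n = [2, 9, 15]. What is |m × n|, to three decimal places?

128.281

i: 6·15 - 10·9 = 90 - 90 = 0
j: 10·2 - (-6)·15 = 20 - (-90) = 110
k: (-6)·9 - 6·2 = -54 - 12 = -66
m × n = (0, 110, -66)
|m × n| = √(0² + 110² + (-66)²) = √16456 ≈ 128.2809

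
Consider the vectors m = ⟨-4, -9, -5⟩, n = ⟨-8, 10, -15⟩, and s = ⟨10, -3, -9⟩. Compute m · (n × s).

n × s:
i: 10·(-9) - (-15)·(-3) = -90 - 45 = -135
j: (-15)·10 - (-8)·(-9) = -150 - 72 = -222
k: (-8)·(-3) - 10·10 = 24 - 100 = -76
n × s = (-135, -222, -76)
m · (n × s) = (-4)·(-135) + (-9)·(-222) + (-5)·(-76) = 540 + 1998 + 380 = 2918

2918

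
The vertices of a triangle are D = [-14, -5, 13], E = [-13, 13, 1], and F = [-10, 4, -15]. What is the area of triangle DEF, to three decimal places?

200.739

DE = (1, 18, -12),  DF = (4, 9, -28)
i: 18·(-28) - (-12)·9 = -504 - (-108) = -396
j: (-12)·4 - 1·(-28) = -48 - (-28) = -20
k: 1·9 - 18·4 = 9 - 72 = -63
DE × DF = (-396, -20, -63)
|DE × DF| = √161185 ≈ 401.4785
area = ½ · 401.4785 ≈ 200.739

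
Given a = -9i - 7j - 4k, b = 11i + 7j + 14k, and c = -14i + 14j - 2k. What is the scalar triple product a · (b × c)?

2100

b × c:
i: 7·(-2) - 14·14 = -14 - 196 = -210
j: 14·(-14) - 11·(-2) = -196 - (-22) = -174
k: 11·14 - 7·(-14) = 154 - (-98) = 252
b × c = (-210, -174, 252)
a · (b × c) = (-9)·(-210) + (-7)·(-174) + (-4)·252 = 1890 + 1218 - 1008 = 2100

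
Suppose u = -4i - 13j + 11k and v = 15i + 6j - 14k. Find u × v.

i: (-13)·(-14) - 11·6 = 182 - 66 = 116
j: 11·15 - (-4)·(-14) = 165 - 56 = 109
k: (-4)·6 - (-13)·15 = -24 - (-195) = 171
u × v = (116, 109, 171)

(116, 109, 171)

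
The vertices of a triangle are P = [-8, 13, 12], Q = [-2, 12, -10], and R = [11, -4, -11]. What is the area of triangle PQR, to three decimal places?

PQ = (6, -1, -22),  PR = (19, -17, -23)
i: (-1)·(-23) - (-22)·(-17) = 23 - 374 = -351
j: (-22)·19 - 6·(-23) = -418 - (-138) = -280
k: 6·(-17) - (-1)·19 = -102 - (-19) = -83
PQ × PR = (-351, -280, -83)
|PQ × PR| = √208490 ≈ 456.6071
area = ½ · 456.6071 ≈ 228.304

228.304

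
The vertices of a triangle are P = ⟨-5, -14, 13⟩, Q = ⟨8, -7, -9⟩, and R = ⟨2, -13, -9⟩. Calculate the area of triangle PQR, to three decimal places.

PQ = (13, 7, -22),  PR = (7, 1, -22)
i: 7·(-22) - (-22)·1 = -154 - (-22) = -132
j: (-22)·7 - 13·(-22) = -154 - (-286) = 132
k: 13·1 - 7·7 = 13 - 49 = -36
PQ × PR = (-132, 132, -36)
|PQ × PR| = √36144 ≈ 190.1158
area = ½ · 190.1158 ≈ 95.058

95.058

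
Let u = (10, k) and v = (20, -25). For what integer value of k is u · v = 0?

u · v = 10·20 + k·(-25) = 200 - 25k
Set equal to 0: -25k = -200, so k = 8.

8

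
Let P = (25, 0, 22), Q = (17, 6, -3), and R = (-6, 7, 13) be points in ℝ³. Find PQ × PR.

PQ = (-8, 6, -25)
PR = (-31, 7, -9)
i: 6·(-9) - (-25)·7 = -54 - (-175) = 121
j: (-25)·(-31) - (-8)·(-9) = 775 - 72 = 703
k: (-8)·7 - 6·(-31) = -56 - (-186) = 130
PQ × PR = (121, 703, 130)

(121, 703, 130)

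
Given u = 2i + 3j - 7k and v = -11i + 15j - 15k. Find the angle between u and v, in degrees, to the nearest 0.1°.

u · v = 2·(-11) + 3·15 + (-7)·(-15) = -22 + 45 + 105 = 128
|u|² = 4 + 9 + 49 = 62,  |u| = √62 ≈ 7.874008
|v|² = 121 + 225 + 225 = 571,  |v| = √571 ≈ 23.895606
cos θ = 128 / (7.874008 · 23.895606) ≈ 0.68029
θ = arccos(0.68029) ≈ 47.1°

47.1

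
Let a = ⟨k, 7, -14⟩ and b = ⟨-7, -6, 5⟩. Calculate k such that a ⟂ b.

a · b = k·(-7) + 7·(-6) + (-14)·5 = -112 - 7k
Set equal to 0: -7k = 112, so k = -16.

-16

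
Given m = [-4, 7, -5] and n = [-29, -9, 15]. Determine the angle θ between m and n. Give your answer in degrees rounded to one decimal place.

93.9

m · n = (-4)·(-29) + 7·(-9) + (-5)·15 = 116 - 63 - 75 = -22
|m|² = 16 + 49 + 25 = 90,  |m| = √90 ≈ 9.486833
|n|² = 841 + 81 + 225 = 1147,  |n| = √1147 ≈ 33.867388
cos θ = -22 / (9.486833 · 33.867388) ≈ -0.06847
θ = arccos(-0.06847) ≈ 93.9°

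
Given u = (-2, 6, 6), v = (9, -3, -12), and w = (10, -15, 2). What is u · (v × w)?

-1086

v × w:
i: (-3)·2 - (-12)·(-15) = -6 - 180 = -186
j: (-12)·10 - 9·2 = -120 - 18 = -138
k: 9·(-15) - (-3)·10 = -135 - (-30) = -105
v × w = (-186, -138, -105)
u · (v × w) = (-2)·(-186) + 6·(-138) + 6·(-105) = 372 - 828 - 630 = -1086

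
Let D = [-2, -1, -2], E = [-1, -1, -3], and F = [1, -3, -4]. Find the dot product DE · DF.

5

DE = E − D = (1, 0, -1)
DF = F − D = (3, -2, -2)
DE · DF = 1·3 + 0·(-2) + (-1)·(-2) = 3 + 0 + 2 = 5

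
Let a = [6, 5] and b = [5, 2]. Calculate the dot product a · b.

40

a · b = 6·5 + 5·2 = 30 + 10 = 40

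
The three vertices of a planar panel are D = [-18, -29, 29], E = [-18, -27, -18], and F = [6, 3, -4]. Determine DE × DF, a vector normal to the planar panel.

DE = (0, 2, -47)
DF = (24, 32, -33)
i: 2·(-33) - (-47)·32 = -66 - (-1504) = 1438
j: (-47)·24 - 0·(-33) = -1128 - 0 = -1128
k: 0·32 - 2·24 = 0 - 48 = -48
DE × DF = (1438, -1128, -48)

(1438, -1128, -48)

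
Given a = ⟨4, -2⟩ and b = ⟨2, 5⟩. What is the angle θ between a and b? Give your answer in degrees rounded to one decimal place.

94.8

a · b = 4·2 + (-2)·5 = 8 - 10 = -2
|a|² = 16 + 4 = 20,  |a| = √20 ≈ 4.472136
|b|² = 4 + 25 = 29,  |b| = √29 ≈ 5.385165
cos θ = -2 / (4.472136 · 5.385165) ≈ -0.08305
θ = arccos(-0.08305) ≈ 94.8°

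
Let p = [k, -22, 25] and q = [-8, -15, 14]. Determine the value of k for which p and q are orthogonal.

85

p · q = k·(-8) + (-22)·(-15) + 25·14 = 680 - 8k
Set equal to 0: -8k = -680, so k = 85.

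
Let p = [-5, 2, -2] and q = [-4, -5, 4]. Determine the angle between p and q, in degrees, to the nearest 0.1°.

87.4

p · q = (-5)·(-4) + 2·(-5) + (-2)·4 = 20 - 10 - 8 = 2
|p|² = 25 + 4 + 4 = 33,  |p| = √33 ≈ 5.744563
|q|² = 16 + 25 + 16 = 57,  |q| = √57 ≈ 7.549834
cos θ = 2 / (5.744563 · 7.549834) ≈ 0.04611
θ = arccos(0.04611) ≈ 87.4°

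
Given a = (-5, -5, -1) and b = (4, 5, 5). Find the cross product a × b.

i: (-5)·5 - (-1)·5 = -25 - (-5) = -20
j: (-1)·4 - (-5)·5 = -4 - (-25) = 21
k: (-5)·5 - (-5)·4 = -25 - (-20) = -5
a × b = (-20, 21, -5)

(-20, 21, -5)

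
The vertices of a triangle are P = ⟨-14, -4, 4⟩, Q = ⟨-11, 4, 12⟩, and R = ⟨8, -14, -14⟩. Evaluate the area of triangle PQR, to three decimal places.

PQ = (3, 8, 8),  PR = (22, -10, -18)
i: 8·(-18) - 8·(-10) = -144 - (-80) = -64
j: 8·22 - 3·(-18) = 176 - (-54) = 230
k: 3·(-10) - 8·22 = -30 - 176 = -206
PQ × PR = (-64, 230, -206)
|PQ × PR| = √99432 ≈ 315.3284
area = ½ · 315.3284 ≈ 157.664

157.664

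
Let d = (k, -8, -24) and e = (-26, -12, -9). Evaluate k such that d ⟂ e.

12

d · e = k·(-26) + (-8)·(-12) + (-24)·(-9) = 312 - 26k
Set equal to 0: -26k = -312, so k = 12.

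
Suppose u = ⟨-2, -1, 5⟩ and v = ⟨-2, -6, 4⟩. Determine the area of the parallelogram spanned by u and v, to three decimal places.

i: (-1)·4 - 5·(-6) = -4 - (-30) = 26
j: 5·(-2) - (-2)·4 = -10 - (-8) = -2
k: (-2)·(-6) - (-1)·(-2) = 12 - 2 = 10
u × v = (26, -2, 10)
|u × v| = √(26² + (-2)² + 10²) = √780 ≈ 27.9285

27.928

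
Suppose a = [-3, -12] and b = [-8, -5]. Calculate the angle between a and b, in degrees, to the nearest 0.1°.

a · b = (-3)·(-8) + (-12)·(-5) = 24 + 60 = 84
|a|² = 9 + 144 = 153,  |a| = √153 ≈ 12.369317
|b|² = 64 + 25 = 89,  |b| = √89 ≈ 9.433981
cos θ = 84 / (12.369317 · 9.433981) ≈ 0.71984
θ = arccos(0.71984) ≈ 44.0°

44.0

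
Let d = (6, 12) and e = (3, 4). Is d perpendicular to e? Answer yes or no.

no

d · e = 6·3 + 12·4 = 18 + 48 = 66
Nonzero, so the vectors are not orthogonal.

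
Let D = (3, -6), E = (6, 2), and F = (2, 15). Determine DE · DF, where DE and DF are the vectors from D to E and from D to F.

165

DE = E − D = (3, 8)
DF = F − D = (-1, 21)
DE · DF = 3·(-1) + 8·21 = -3 + 168 = 165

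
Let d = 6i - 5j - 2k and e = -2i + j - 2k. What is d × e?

i: (-5)·(-2) - (-2)·1 = 10 - (-2) = 12
j: (-2)·(-2) - 6·(-2) = 4 - (-12) = 16
k: 6·1 - (-5)·(-2) = 6 - 10 = -4
d × e = (12, 16, -4)

(12, 16, -4)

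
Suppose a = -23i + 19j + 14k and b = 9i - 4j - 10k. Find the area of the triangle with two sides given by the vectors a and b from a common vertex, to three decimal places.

93.559

i: 19·(-10) - 14·(-4) = -190 - (-56) = -134
j: 14·9 - (-23)·(-10) = 126 - 230 = -104
k: (-23)·(-4) - 19·9 = 92 - 171 = -79
a × b = (-134, -104, -79)
|a × b| = √((-134)² + (-104)² + (-79)²) = √35013 ≈ 187.1176
area = ½ · 187.1176 ≈ 93.559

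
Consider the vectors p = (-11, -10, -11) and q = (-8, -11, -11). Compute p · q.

p · q = (-11)·(-8) + (-10)·(-11) + (-11)·(-11) = 88 + 110 + 121 = 319

319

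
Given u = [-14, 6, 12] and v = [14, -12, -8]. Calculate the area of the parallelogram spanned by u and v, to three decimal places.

i: 6·(-8) - 12·(-12) = -48 - (-144) = 96
j: 12·14 - (-14)·(-8) = 168 - 112 = 56
k: (-14)·(-12) - 6·14 = 168 - 84 = 84
u × v = (96, 56, 84)
|u × v| = √(96² + 56² + 84²) = √19408 ≈ 139.3126

139.313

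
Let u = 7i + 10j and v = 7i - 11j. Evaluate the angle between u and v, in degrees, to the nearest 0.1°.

112.5

u · v = 7·7 + 10·(-11) = 49 - 110 = -61
|u|² = 49 + 100 = 149,  |u| = √149 ≈ 12.206556
|v|² = 49 + 121 = 170,  |v| = √170 ≈ 13.038405
cos θ = -61 / (12.206556 · 13.038405) ≈ -0.38328
θ = arccos(-0.38328) ≈ 112.5°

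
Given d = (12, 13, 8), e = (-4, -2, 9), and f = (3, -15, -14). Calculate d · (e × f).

2107

e × f:
i: (-2)·(-14) - 9·(-15) = 28 - (-135) = 163
j: 9·3 - (-4)·(-14) = 27 - 56 = -29
k: (-4)·(-15) - (-2)·3 = 60 - (-6) = 66
e × f = (163, -29, 66)
d · (e × f) = 12·163 + 13·(-29) + 8·66 = 1956 - 377 + 528 = 2107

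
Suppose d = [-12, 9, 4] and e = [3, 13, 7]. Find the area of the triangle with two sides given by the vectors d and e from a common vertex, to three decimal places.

i: 9·7 - 4·13 = 63 - 52 = 11
j: 4·3 - (-12)·7 = 12 - (-84) = 96
k: (-12)·13 - 9·3 = -156 - 27 = -183
d × e = (11, 96, -183)
|d × e| = √(11² + 96² + (-183)²) = √42826 ≈ 206.9444
area = ½ · 206.9444 ≈ 103.472

103.472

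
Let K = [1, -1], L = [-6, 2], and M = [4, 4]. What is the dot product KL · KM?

KL = L − K = (-7, 3)
KM = M − K = (3, 5)
KL · KM = (-7)·3 + 3·5 = -21 + 15 = -6

-6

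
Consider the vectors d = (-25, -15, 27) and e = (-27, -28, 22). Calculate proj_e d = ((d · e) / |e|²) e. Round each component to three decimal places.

(-22.836, -23.682, 18.607)

d · e = (-25)·(-27) + (-15)·(-28) + 27·22 = 675 + 420 + 594 = 1689
|e|² = 729 + 784 + 484 = 1997
proj_e d = (1689/1997) · (-27, -28, 22) ≈ (-22.836, -23.682, 18.607)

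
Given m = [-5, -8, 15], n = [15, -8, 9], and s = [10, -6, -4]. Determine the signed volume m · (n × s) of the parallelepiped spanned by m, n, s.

-1780

n × s:
i: (-8)·(-4) - 9·(-6) = 32 - (-54) = 86
j: 9·10 - 15·(-4) = 90 - (-60) = 150
k: 15·(-6) - (-8)·10 = -90 - (-80) = -10
n × s = (86, 150, -10)
m · (n × s) = (-5)·86 + (-8)·150 + 15·(-10) = -430 - 1200 - 150 = -1780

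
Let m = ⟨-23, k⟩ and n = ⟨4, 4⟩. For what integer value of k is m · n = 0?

23

m · n = (-23)·4 + k·4 = -92 + 4k
Set equal to 0: 4k = 92, so k = 23.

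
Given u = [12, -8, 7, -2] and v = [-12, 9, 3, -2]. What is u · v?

u · v = 12·(-12) + (-8)·9 + 7·3 + (-2)·(-2) = -144 - 72 + 21 + 4 = -191

-191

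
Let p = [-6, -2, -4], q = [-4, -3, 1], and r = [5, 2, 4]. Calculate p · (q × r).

q × r:
i: (-3)·4 - 1·2 = -12 - 2 = -14
j: 1·5 - (-4)·4 = 5 - (-16) = 21
k: (-4)·2 - (-3)·5 = -8 - (-15) = 7
q × r = (-14, 21, 7)
p · (q × r) = (-6)·(-14) + (-2)·21 + (-4)·7 = 84 - 42 - 28 = 14

14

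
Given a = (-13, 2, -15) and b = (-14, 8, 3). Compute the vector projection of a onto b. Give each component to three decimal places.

a · b = (-13)·(-14) + 2·8 + (-15)·3 = 182 + 16 - 45 = 153
|b|² = 196 + 64 + 9 = 269
proj_b a = (153/269) · (-14, 8, 3) ≈ (-7.963, 4.550, 1.706)

(-7.963, 4.550, 1.706)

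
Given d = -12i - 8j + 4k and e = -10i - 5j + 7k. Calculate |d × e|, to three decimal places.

60.266

i: (-8)·7 - 4·(-5) = -56 - (-20) = -36
j: 4·(-10) - (-12)·7 = -40 - (-84) = 44
k: (-12)·(-5) - (-8)·(-10) = 60 - 80 = -20
d × e = (-36, 44, -20)
|d × e| = √((-36)² + 44² + (-20)²) = √3632 ≈ 60.2661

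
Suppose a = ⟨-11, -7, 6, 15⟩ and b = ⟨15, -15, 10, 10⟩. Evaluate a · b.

a · b = (-11)·15 + (-7)·(-15) + 6·10 + 15·10 = -165 + 105 + 60 + 150 = 150

150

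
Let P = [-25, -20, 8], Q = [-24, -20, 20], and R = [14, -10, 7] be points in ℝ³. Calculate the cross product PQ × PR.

PQ = (1, 0, 12)
PR = (39, 10, -1)
i: 0·(-1) - 12·10 = 0 - 120 = -120
j: 12·39 - 1·(-1) = 468 - (-1) = 469
k: 1·10 - 0·39 = 10 - 0 = 10
PQ × PR = (-120, 469, 10)

(-120, 469, 10)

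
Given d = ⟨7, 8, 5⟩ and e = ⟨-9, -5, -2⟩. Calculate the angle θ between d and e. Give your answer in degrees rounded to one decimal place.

d · e = 7·(-9) + 8·(-5) + 5·(-2) = -63 - 40 - 10 = -113
|d|² = 49 + 64 + 25 = 138,  |d| = √138 ≈ 11.747340
|e|² = 81 + 25 + 4 = 110,  |e| = √110 ≈ 10.488088
cos θ = -113 / (11.747340 · 10.488088) ≈ -0.91715
θ = arccos(-0.91715) ≈ 156.5°

156.5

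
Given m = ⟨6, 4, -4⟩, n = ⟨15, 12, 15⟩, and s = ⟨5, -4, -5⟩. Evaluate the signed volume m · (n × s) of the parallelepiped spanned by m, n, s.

1080

n × s:
i: 12·(-5) - 15·(-4) = -60 - (-60) = 0
j: 15·5 - 15·(-5) = 75 - (-75) = 150
k: 15·(-4) - 12·5 = -60 - 60 = -120
n × s = (0, 150, -120)
m · (n × s) = 6·0 + 4·150 + (-4)·(-120) = 0 + 600 + 480 = 1080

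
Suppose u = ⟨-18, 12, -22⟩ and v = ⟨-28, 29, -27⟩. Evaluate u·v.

u · v = (-18)·(-28) + 12·29 + (-22)·(-27) = 504 + 348 + 594 = 1446

1446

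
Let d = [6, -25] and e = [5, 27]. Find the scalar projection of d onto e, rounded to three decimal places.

d · e = 6·5 + (-25)·27 = 30 - 675 = -645
|e| = √(25 + 729) = √754 ≈ 27.4591
comp_e d = -645 / √754 ≈ -23.490

-23.490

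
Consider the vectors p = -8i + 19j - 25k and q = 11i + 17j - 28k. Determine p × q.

i: 19·(-28) - (-25)·17 = -532 - (-425) = -107
j: (-25)·11 - (-8)·(-28) = -275 - 224 = -499
k: (-8)·17 - 19·11 = -136 - 209 = -345
p × q = (-107, -499, -345)

(-107, -499, -345)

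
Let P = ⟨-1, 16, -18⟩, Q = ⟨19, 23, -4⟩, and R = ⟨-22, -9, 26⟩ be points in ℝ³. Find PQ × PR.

(658, -1174, -353)

PQ = (20, 7, 14)
PR = (-21, -25, 44)
i: 7·44 - 14·(-25) = 308 - (-350) = 658
j: 14·(-21) - 20·44 = -294 - 880 = -1174
k: 20·(-25) - 7·(-21) = -500 - (-147) = -353
PQ × PR = (658, -1174, -353)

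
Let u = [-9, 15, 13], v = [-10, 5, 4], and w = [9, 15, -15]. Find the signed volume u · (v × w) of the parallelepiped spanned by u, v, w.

v × w:
i: 5·(-15) - 4·15 = -75 - 60 = -135
j: 4·9 - (-10)·(-15) = 36 - 150 = -114
k: (-10)·15 - 5·9 = -150 - 45 = -195
v × w = (-135, -114, -195)
u · (v × w) = (-9)·(-135) + 15·(-114) + 13·(-195) = 1215 - 1710 - 2535 = -3030

-3030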